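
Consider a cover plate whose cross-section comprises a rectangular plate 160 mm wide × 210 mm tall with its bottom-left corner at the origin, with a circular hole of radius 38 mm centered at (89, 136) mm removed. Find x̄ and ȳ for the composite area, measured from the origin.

plate: A = 160 × 210 = 33600.00, centroid at (80.00, 105.00).
hole: A = −π·38² = -4536.46, centroid at (89.00, 136.00).
ΣA = 29063.54 mm², ΣAx̄ = 2284255.08 mm³, ΣAȳ = 2911041.47 mm³.
x̄ = 2284255.08/29063.54 = 78.60 mm; ȳ = 2911041.47/29063.54 = 100.16 mm.

x̄ = 78.60 mm, ȳ = 100.16 mm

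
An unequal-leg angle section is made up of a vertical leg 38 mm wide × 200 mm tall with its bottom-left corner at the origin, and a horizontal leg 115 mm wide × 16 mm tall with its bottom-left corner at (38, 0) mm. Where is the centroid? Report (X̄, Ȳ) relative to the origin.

X̄ = 33.91 mm, Ȳ = 82.07 mm

vertical leg: A = 38 × 200 = 7600.00, centroid at (19.00, 100.00).
horizontal leg: A = 115 × 16 = 1840.00, centroid at (95.50, 8.00).
ΣA = 9440.00 mm²
ΣAX̄ = (7600.00)(19.00) + (1840.00)(95.50) = 320120.00 mm³
ΣAȲ = (7600.00)(100.00) + (1840.00)(8.00) = 774720.00 mm³
X̄ = 320120.00 / 9440.00 = 33.91 mm
Ȳ = 774720.00 / 9440.00 = 82.07 mm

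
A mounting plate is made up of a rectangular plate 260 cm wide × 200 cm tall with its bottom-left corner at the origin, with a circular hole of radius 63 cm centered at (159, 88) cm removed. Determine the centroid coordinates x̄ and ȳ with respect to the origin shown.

plate: A = 260 × 200 = 52000.00, centroid at (130.00, 100.00).
hole: A = −π·63² = -12468.98, centroid at (159.00, 88.00).
ΣA = 39531.02 cm²
ΣAx̄ = (52000.00)(130.00) + (-12468.98)(159.00) = 4777431.98 cm³
ΣAȳ = (52000.00)(100.00) + (-12468.98)(88.00) = 4102729.65 cm³
x̄ = 4777431.98 / 39531.02 = 120.85 cm
ȳ = 4102729.65 / 39531.02 = 103.79 cm

x̄ = 120.85 cm, ȳ = 103.79 cm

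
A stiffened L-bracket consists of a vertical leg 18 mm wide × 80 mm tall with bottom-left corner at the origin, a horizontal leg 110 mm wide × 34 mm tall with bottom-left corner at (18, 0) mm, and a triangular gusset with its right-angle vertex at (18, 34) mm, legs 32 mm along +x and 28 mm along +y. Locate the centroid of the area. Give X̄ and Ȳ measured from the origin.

vertical leg: A = 18 × 80 = 1440.00, centroid at (9.00, 40.00).
horizontal leg: A = 110 × 34 = 3740.00, centroid at (73.00, 17.00).
gusset: A = ½·32·28 = 448.00, centroid at (28.67, 43.33).
ΣA = 5628.00 mm²
ΣAX̄ = (1440.00)(9.00) + (3740.00)(73.00) + (448.00)(28.67) = 298822.67 mm³
ΣAȲ = (1440.00)(40.00) + (3740.00)(17.00) + (448.00)(43.33) = 140593.33 mm³
X̄ = 298822.67 / 5628.00 = 53.10 mm
Ȳ = 140593.33 / 5628.00 = 24.98 mm

X̄ = 53.10 mm, Ȳ = 24.98 mm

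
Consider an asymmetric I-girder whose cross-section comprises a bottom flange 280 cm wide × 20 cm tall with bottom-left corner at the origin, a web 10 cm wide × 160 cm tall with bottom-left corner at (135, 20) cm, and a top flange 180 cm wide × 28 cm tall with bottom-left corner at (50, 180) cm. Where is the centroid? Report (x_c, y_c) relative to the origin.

bottom flange: A = 280 × 20 = 5600.00, centroid at (140.00, 10.00).
web: A = 10 × 160 = 1600.00, centroid at (140.00, 100.00).
top flange: A = 180 × 28 = 5040.00, centroid at (140.00, 194.00).
ΣA = 12240.00 cm², ΣAx_c = 1713600.00 cm³, ΣAy_c = 1193760.00 cm³.
x_c = 1713600.00/12240.00 = 140.00 cm; y_c = 1193760.00/12240.00 = 97.53 cm.

x_c = 140.00 cm, y_c = 97.53 cm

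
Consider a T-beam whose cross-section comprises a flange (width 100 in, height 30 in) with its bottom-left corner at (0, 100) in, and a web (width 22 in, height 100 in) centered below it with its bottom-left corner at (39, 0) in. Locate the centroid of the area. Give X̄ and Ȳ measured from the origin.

web: A = 22 × 100 = 2200.00, centroid at (50.00, 50.00).
flange: A = 100 × 30 = 3000.00, centroid at (50.00, 115.00).
ΣA = 5200.00 in²
ΣAX̄ = (2200.00)(50.00) + (3000.00)(50.00) = 260000.00 in³
ΣAȲ = (2200.00)(50.00) + (3000.00)(115.00) = 455000.00 in³
X̄ = 260000.00 / 5200.00 = 50.00 in
Ȳ = 455000.00 / 5200.00 = 87.50 in

X̄ = 50.00 in, Ȳ = 87.50 in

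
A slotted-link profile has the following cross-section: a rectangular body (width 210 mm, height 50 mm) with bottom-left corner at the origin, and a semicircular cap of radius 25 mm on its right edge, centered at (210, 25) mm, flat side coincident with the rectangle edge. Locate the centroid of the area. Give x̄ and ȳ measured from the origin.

x̄ = 114.89 mm, ȳ = 25.00 mm

Part | A | x̄ᵢ | ȳᵢ | A·x̄ᵢ | A·ȳᵢ
rectangular body | 10500.00 | 105.00 | 25.00 | 1102500.00 | 262500.00
semicircular end | 981.75 | 220.61 | 25.00 | 216583.68 | 24543.69
Σ | 11481.75 |  |  | 1319083.68 | 287043.69
x̄ = 1319083.68 / 11481.75 = 114.89 mm
ȳ = 287043.69 / 11481.75 = 25.00 mm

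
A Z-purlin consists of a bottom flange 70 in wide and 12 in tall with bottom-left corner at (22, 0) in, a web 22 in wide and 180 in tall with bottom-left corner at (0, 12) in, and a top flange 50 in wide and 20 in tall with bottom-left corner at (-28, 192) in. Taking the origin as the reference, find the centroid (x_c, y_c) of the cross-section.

x_c = 15.25 in, y_c = 105.34 in

bottom flange: A = 70 × 12 = 840.00, centroid at (57.00, 6.00).
web: A = 22 × 180 = 3960.00, centroid at (11.00, 102.00).
top flange: A = 50 × 20 = 1000.00, centroid at (-3.00, 202.00).
ΣA = 5800.00 in²
ΣAx_c = (840.00)(57.00) + (3960.00)(11.00) + (1000.00)(-3.00) = 88440.00 in³
ΣAy_c = (840.00)(6.00) + (3960.00)(102.00) + (1000.00)(202.00) = 610960.00 in³
x_c = 88440.00 / 5800.00 = 15.25 in
y_c = 610960.00 / 5800.00 = 105.34 in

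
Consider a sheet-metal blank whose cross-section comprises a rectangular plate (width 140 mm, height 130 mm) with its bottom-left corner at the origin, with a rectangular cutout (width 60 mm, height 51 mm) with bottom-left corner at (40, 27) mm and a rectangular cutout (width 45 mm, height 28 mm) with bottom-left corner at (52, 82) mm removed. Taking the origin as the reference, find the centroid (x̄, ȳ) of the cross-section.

plate: A = 140 × 130 = 18200.00, centroid at (70.00, 65.00).
hole 1: A = −(60 × 51) = -3060.00, centroid at (70.00, 52.50).
hole 2: A = −(45 × 28) = -1260.00, centroid at (74.50, 96.00).
ΣA = 13880.00 mm², ΣAx̄ = 965930.00 mm³, ΣAȳ = 901390.00 mm³.
x̄ = 965930.00/13880.00 = 69.59 mm; ȳ = 901390.00/13880.00 = 64.94 mm.

x̄ = 69.59 mm, ȳ = 64.94 mm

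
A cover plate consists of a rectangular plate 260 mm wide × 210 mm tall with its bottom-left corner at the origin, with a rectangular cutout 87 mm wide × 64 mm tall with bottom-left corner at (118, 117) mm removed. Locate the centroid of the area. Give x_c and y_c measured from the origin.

x_c = 126.42 mm, y_c = 100.00 mm

plate: A = 260 × 210 = 54600.00, centroid at (130.00, 105.00).
hole: A = −(87 × 64) = -5568.00, centroid at (161.50, 149.00).
ΣA = 49032.00 mm², ΣAx_c = 6198768.00 mm³, ΣAy_c = 4903368.00 mm³.
x_c = 6198768.00/49032.00 = 126.42 mm; y_c = 4903368.00/49032.00 = 100.00 mm.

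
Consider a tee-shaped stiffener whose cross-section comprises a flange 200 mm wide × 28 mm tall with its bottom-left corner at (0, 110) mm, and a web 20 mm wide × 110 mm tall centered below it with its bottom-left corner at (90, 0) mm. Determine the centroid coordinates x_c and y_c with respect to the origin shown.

x_c = 100.00 mm, y_c = 104.54 mm

Part | A | x̄ᵢ | ȳᵢ | A·x̄ᵢ | A·ȳᵢ
web | 2200.00 | 100.00 | 55.00 | 220000.00 | 121000.00
flange | 5600.00 | 100.00 | 124.00 | 560000.00 | 694400.00
Σ | 7800.00 |  |  | 780000.00 | 815400.00
x_c = 780000.00 / 7800.00 = 100.00 mm
y_c = 815400.00 / 7800.00 = 104.54 mm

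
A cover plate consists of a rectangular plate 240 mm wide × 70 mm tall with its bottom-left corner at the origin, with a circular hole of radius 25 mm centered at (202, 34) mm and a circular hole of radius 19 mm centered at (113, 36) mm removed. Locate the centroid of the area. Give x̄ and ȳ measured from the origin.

Part | A | x̄ᵢ | ȳᵢ | A·x̄ᵢ | A·ȳᵢ
plate | 16800.00 | 120.00 | 35.00 | 2016000.00 | 588000.00
hole 1 | -1963.50 | 202.00 | 34.00 | -396626.07 | -66758.84
hole 2 | -1134.11 | 113.00 | 36.00 | -128154.99 | -40828.14
Σ | 13702.39 |  |  | 1491218.94 | 480413.02
x̄ = 1491218.94 / 13702.39 = 108.83 mm
ȳ = 480413.02 / 13702.39 = 35.06 mm

x̄ = 108.83 mm, ȳ = 35.06 mm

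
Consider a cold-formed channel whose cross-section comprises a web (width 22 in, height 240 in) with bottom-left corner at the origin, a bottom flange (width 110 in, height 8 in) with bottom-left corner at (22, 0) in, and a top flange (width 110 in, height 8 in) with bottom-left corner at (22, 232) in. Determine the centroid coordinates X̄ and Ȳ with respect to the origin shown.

web: A = 22 × 240 = 5280.00, centroid at (11.00, 120.00).
bottom flange: A = 110 × 8 = 880.00, centroid at (77.00, 4.00).
top flange: A = 110 × 8 = 880.00, centroid at (77.00, 236.00).
ΣA = 7040.00 in²
ΣAX̄ = (5280.00)(11.00) + (880.00)(77.00) + (880.00)(77.00) = 193600.00 in³
ΣAȲ = (5280.00)(120.00) + (880.00)(4.00) + (880.00)(236.00) = 844800.00 in³
X̄ = 193600.00 / 7040.00 = 27.50 in
Ȳ = 844800.00 / 7040.00 = 120.00 in

X̄ = 27.50 in, Ȳ = 120.00 in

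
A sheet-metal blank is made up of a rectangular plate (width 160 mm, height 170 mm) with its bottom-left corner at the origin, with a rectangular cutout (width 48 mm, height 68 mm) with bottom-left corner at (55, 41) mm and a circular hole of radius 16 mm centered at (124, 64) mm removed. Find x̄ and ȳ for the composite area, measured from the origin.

Part | A | x̄ᵢ | ȳᵢ | A·x̄ᵢ | A·ȳᵢ
plate | 27200.00 | 80.00 | 85.00 | 2176000.00 | 2312000.00
hole 1 | -3264.00 | 79.00 | 75.00 | -257856.00 | -244800.00
hole 2 | -804.25 | 124.00 | 64.00 | -99726.72 | -51471.85
Σ | 23131.75 |  |  | 1818417.28 | 2015728.15
x̄ = 1818417.28 / 23131.75 = 78.61 mm
ȳ = 2015728.15 / 23131.75 = 87.14 mm

x̄ = 78.61 mm, ȳ = 87.14 mm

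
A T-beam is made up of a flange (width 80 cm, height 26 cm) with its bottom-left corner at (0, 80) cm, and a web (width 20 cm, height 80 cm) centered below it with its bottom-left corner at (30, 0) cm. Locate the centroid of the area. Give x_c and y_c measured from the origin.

x_c = 40.00 cm, y_c = 69.96 cm

web: A = 20 × 80 = 1600.00, centroid at (40.00, 40.00).
flange: A = 80 × 26 = 2080.00, centroid at (40.00, 93.00).
ΣA = 3680.00 cm²
ΣAx_c = (1600.00)(40.00) + (2080.00)(40.00) = 147200.00 cm³
ΣAy_c = (1600.00)(40.00) + (2080.00)(93.00) = 257440.00 cm³
x_c = 147200.00 / 3680.00 = 40.00 cm
y_c = 257440.00 / 3680.00 = 69.96 cm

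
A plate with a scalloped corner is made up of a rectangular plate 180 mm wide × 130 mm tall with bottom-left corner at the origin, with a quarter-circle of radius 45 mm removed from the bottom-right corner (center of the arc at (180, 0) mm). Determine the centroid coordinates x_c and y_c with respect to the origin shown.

x_c = 84.83 mm, y_c = 68.35 mm

plate: A = 180 × 130 = 23400.00, centroid at (90.00, 65.00).
removed quarter-circle: A = −¼π·45² = -1590.43, centroid at (160.90, 19.10).
ΣA = 21809.57 mm²
ΣAx_c = (23400.00)(90.00) + (-1590.43)(160.90) = 1850097.37 mm³
ΣAy_c = (23400.00)(65.00) + (-1590.43)(19.10) = 1490625.00 mm³
x_c = 1850097.37 / 21809.57 = 84.83 mm
y_c = 1490625.00 / 21809.57 = 68.35 mm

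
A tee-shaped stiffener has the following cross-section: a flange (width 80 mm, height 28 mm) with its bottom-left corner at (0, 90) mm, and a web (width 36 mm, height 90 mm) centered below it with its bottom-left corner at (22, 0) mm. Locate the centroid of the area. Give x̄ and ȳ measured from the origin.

x̄ = 40.00 mm, ȳ = 69.12 mm

Part | A | x̄ᵢ | ȳᵢ | A·x̄ᵢ | A·ȳᵢ
web | 3240.00 | 40.00 | 45.00 | 129600.00 | 145800.00
flange | 2240.00 | 40.00 | 104.00 | 89600.00 | 232960.00
Σ | 5480.00 |  |  | 219200.00 | 378760.00
x̄ = 219200.00 / 5480.00 = 40.00 mm
ȳ = 378760.00 / 5480.00 = 69.12 mm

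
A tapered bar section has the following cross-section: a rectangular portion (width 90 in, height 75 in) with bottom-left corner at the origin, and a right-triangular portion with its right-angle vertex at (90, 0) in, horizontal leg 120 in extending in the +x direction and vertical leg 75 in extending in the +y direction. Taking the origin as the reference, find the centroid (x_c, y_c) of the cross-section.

rectangular portion: A = 90 × 75 = 6750.00, centroid at (45.00, 37.50).
triangular portion: A = ½·120·75 = 4500.00, centroid at (130.00, 25.00).
ΣA = 11250.00 in²
ΣAx_c = (6750.00)(45.00) + (4500.00)(130.00) = 888750.00 in³
ΣAy_c = (6750.00)(37.50) + (4500.00)(25.00) = 365625.00 in³
x_c = 888750.00 / 11250.00 = 79.00 in
y_c = 365625.00 / 11250.00 = 32.50 in

x_c = 79.00 in, y_c = 32.50 in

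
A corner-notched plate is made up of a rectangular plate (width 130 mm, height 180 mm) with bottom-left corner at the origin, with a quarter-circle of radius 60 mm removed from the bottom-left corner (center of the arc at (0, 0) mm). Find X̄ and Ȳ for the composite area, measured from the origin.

X̄ = 70.43 mm, Ȳ = 98.87 mm

plate: A = 130 × 180 = 23400.00, centroid at (65.00, 90.00).
removed quarter-circle: A = −¼π·60² = -2827.43, centroid at (25.46, 25.46).
ΣA = 20572.57 mm²
ΣAX̄ = (23400.00)(65.00) + (-2827.43)(25.46) = 1449000.00 mm³
ΣAȲ = (23400.00)(90.00) + (-2827.43)(25.46) = 2034000.00 mm³
X̄ = 1449000.00 / 20572.57 = 70.43 mm
Ȳ = 2034000.00 / 20572.57 = 98.87 mm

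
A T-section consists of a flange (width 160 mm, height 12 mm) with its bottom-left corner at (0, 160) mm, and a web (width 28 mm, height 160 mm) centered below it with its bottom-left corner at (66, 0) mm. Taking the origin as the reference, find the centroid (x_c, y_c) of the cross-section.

Part | A | x̄ᵢ | ȳᵢ | A·x̄ᵢ | A·ȳᵢ
web | 4480.00 | 80.00 | 80.00 | 358400.00 | 358400.00
flange | 1920.00 | 80.00 | 166.00 | 153600.00 | 318720.00
Σ | 6400.00 |  |  | 512000.00 | 677120.00
x_c = 512000.00 / 6400.00 = 80.00 mm
y_c = 677120.00 / 6400.00 = 105.80 mm

x_c = 80.00 mm, y_c = 105.80 mm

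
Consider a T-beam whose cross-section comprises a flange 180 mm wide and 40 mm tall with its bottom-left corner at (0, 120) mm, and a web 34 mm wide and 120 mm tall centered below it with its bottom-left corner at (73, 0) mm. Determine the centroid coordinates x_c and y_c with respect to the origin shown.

Part | A | x̄ᵢ | ȳᵢ | A·x̄ᵢ | A·ȳᵢ
web | 4080.00 | 90.00 | 60.00 | 367200.00 | 244800.00
flange | 7200.00 | 90.00 | 140.00 | 648000.00 | 1008000.00
Σ | 11280.00 |  |  | 1015200.00 | 1252800.00
x_c = 1015200.00 / 11280.00 = 90.00 mm
y_c = 1252800.00 / 11280.00 = 111.06 mm

x_c = 90.00 mm, y_c = 111.06 mm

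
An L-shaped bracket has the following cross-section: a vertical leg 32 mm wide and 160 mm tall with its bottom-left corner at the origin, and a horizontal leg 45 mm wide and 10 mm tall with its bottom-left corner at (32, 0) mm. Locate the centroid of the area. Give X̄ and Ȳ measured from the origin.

X̄ = 19.11 mm, Ȳ = 73.94 mm

vertical leg: A = 32 × 160 = 5120.00, centroid at (16.00, 80.00).
horizontal leg: A = 45 × 10 = 450.00, centroid at (54.50, 5.00).
ΣA = 5570.00 mm²
ΣAX̄ = (5120.00)(16.00) + (450.00)(54.50) = 106445.00 mm³
ΣAȲ = (5120.00)(80.00) + (450.00)(5.00) = 411850.00 mm³
X̄ = 106445.00 / 5570.00 = 19.11 mm
Ȳ = 411850.00 / 5570.00 = 73.94 mm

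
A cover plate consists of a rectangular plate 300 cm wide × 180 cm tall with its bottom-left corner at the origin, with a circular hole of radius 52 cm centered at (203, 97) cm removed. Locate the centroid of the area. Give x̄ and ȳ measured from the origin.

x̄ = 140.11 cm, ȳ = 88.69 cm

Part | A | x̄ᵢ | ȳᵢ | A·x̄ᵢ | A·ȳᵢ
plate | 54000.00 | 150.00 | 90.00 | 8100000.00 | 4860000.00
hole | -8494.87 | 203.00 | 97.00 | -1724457.91 | -824002.05
Σ | 45505.13 |  |  | 6375542.09 | 4035997.95
x̄ = 6375542.09 / 45505.13 = 140.11 cm
ȳ = 4035997.95 / 45505.13 = 88.69 cm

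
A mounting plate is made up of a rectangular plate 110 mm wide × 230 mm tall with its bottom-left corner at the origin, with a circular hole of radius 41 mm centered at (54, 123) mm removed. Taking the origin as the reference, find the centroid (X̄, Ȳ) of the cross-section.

plate: A = 110 × 230 = 25300.00, centroid at (55.00, 115.00).
hole: A = −π·41² = -5281.02, centroid at (54.00, 123.00).
ΣA = 20018.98 mm²
ΣAX̄ = (25300.00)(55.00) + (-5281.02)(54.00) = 1106325.07 mm³
ΣAȲ = (25300.00)(115.00) + (-5281.02)(123.00) = 2259934.88 mm³
X̄ = 1106325.07 / 20018.98 = 55.26 mm
Ȳ = 2259934.88 / 20018.98 = 112.89 mm

X̄ = 55.26 mm, Ȳ = 112.89 mm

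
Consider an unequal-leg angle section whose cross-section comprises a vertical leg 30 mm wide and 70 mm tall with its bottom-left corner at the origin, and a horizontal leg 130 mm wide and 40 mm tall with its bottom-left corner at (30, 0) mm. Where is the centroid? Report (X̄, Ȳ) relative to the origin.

vertical leg: A = 30 × 70 = 2100.00, centroid at (15.00, 35.00).
horizontal leg: A = 130 × 40 = 5200.00, centroid at (95.00, 20.00).
ΣA = 7300.00 mm², ΣAX̄ = 525500.00 mm³, ΣAȲ = 177500.00 mm³.
X̄ = 525500.00/7300.00 = 71.99 mm; Ȳ = 177500.00/7300.00 = 24.32 mm.

X̄ = 71.99 mm, Ȳ = 24.32 mm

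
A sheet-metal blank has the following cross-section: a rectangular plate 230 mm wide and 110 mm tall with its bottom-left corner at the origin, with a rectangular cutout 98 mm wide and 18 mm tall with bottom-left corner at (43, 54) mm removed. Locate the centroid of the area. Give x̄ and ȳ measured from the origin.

plate: A = 230 × 110 = 25300.00, centroid at (115.00, 55.00).
hole: A = −(98 × 18) = -1764.00, centroid at (92.00, 63.00).
ΣA = 23536.00 mm²
ΣAx̄ = (25300.00)(115.00) + (-1764.00)(92.00) = 2747212.00 mm³
ΣAȳ = (25300.00)(55.00) + (-1764.00)(63.00) = 1280368.00 mm³
x̄ = 2747212.00 / 23536.00 = 116.72 mm
ȳ = 1280368.00 / 23536.00 = 54.40 mm

x̄ = 116.72 mm, ȳ = 54.40 mm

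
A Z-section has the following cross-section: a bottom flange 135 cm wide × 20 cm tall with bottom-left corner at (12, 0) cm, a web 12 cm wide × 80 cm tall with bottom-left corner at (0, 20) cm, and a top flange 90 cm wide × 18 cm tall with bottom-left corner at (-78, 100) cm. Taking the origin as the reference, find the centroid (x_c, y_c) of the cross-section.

Part | A | x̄ᵢ | ȳᵢ | A·x̄ᵢ | A·ȳᵢ
bottom flange | 2700.00 | 79.50 | 10.00 | 214650.00 | 27000.00
web | 960.00 | 6.00 | 60.00 | 5760.00 | 57600.00
top flange | 1620.00 | -33.00 | 109.00 | -53460.00 | 176580.00
Σ | 5280.00 |  |  | 166950.00 | 261180.00
x_c = 166950.00 / 5280.00 = 31.62 cm
y_c = 261180.00 / 5280.00 = 49.47 cm

x_c = 31.62 cm, y_c = 49.47 cm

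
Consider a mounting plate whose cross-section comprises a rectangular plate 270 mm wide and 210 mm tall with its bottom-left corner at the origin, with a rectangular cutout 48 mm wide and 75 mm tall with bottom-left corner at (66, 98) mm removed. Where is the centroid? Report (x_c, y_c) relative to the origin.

plate: A = 270 × 210 = 56700.00, centroid at (135.00, 105.00).
hole: A = −(48 × 75) = -3600.00, centroid at (90.00, 135.50).
ΣA = 53100.00 mm²
ΣAx_c = (56700.00)(135.00) + (-3600.00)(90.00) = 7330500.00 mm³
ΣAy_c = (56700.00)(105.00) + (-3600.00)(135.50) = 5465700.00 mm³
x_c = 7330500.00 / 53100.00 = 138.05 mm
y_c = 5465700.00 / 53100.00 = 102.93 mm

x_c = 138.05 mm, y_c = 102.93 mm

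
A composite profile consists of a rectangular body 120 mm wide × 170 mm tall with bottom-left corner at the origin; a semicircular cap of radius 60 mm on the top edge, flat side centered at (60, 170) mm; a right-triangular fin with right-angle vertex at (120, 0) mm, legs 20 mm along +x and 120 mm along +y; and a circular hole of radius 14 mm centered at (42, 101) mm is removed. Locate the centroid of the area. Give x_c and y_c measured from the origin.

x_c = 63.42 mm, y_c = 106.05 mm

Part | A | x̄ᵢ | ȳᵢ | A·x̄ᵢ | A·ȳᵢ
rectangular body | 20400.00 | 60.00 | 85.00 | 1224000.00 | 1734000.00
semicircular top | 5654.87 | 60.00 | 195.46 | 339292.01 | 1105327.35
triangular fin | 1200.00 | 126.67 | 40.00 | 152000.00 | 48000.00
hole | -615.75 | 42.00 | 101.00 | -25861.59 | -62190.97
Σ | 26639.11 |  |  | 1689430.42 | 2825136.38
x_c = 1689430.42 / 26639.11 = 63.42 mm
y_c = 2825136.38 / 26639.11 = 106.05 mm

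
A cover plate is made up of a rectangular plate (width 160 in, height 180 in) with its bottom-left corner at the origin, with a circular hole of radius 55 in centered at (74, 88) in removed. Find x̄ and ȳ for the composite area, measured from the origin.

plate: A = 160 × 180 = 28800.00, centroid at (80.00, 90.00).
hole: A = −π·55² = -9503.32, centroid at (74.00, 88.00).
ΣA = 19296.68 in², ΣAx̄ = 1600754.48 in³, ΣAȳ = 1755708.04 in³.
x̄ = 1600754.48/19296.68 = 82.95 in; ȳ = 1755708.04/19296.68 = 90.98 in.

x̄ = 82.95 in, ȳ = 90.98 in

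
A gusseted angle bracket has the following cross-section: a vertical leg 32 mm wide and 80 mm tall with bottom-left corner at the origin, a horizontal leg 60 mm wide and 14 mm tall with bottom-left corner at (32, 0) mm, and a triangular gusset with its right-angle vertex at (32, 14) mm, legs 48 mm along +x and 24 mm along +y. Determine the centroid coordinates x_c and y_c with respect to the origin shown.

x_c = 30.35 mm, y_c = 30.42 mm

vertical leg: A = 32 × 80 = 2560.00, centroid at (16.00, 40.00).
horizontal leg: A = 60 × 14 = 840.00, centroid at (62.00, 7.00).
gusset: A = ½·48·24 = 576.00, centroid at (48.00, 22.00).
ΣA = 3976.00 mm²
ΣAx_c = (2560.00)(16.00) + (840.00)(62.00) + (576.00)(48.00) = 120688.00 mm³
ΣAy_c = (2560.00)(40.00) + (840.00)(7.00) + (576.00)(22.00) = 120952.00 mm³
x_c = 120688.00 / 3976.00 = 30.35 mm
y_c = 120952.00 / 3976.00 = 30.42 mm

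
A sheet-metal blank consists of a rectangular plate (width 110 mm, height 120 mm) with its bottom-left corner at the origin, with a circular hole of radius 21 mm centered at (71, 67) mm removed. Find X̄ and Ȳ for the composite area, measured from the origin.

X̄ = 53.12 mm, Ȳ = 59.18 mm

plate: A = 110 × 120 = 13200.00, centroid at (55.00, 60.00).
hole: A = −π·21² = -1385.44, centroid at (71.00, 67.00).
ΣA = 11814.56 mm², ΣAX̄ = 627633.59 mm³, ΣAȲ = 699175.36 mm³.
X̄ = 627633.59/11814.56 = 53.12 mm; Ȳ = 699175.36/11814.56 = 59.18 mm.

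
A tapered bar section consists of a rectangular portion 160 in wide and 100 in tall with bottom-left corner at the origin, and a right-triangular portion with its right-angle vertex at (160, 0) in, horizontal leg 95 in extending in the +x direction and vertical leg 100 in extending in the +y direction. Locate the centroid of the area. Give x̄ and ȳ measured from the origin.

x̄ = 105.56 in, ȳ = 46.18 in

Part | A | x̄ᵢ | ȳᵢ | A·x̄ᵢ | A·ȳᵢ
rectangular portion | 16000.00 | 80.00 | 50.00 | 1280000.00 | 800000.00
triangular portion | 4750.00 | 191.67 | 33.33 | 910416.67 | 158333.33
Σ | 20750.00 |  |  | 2190416.67 | 958333.33
x̄ = 2190416.67 / 20750.00 = 105.56 in
ȳ = 958333.33 / 20750.00 = 46.18 in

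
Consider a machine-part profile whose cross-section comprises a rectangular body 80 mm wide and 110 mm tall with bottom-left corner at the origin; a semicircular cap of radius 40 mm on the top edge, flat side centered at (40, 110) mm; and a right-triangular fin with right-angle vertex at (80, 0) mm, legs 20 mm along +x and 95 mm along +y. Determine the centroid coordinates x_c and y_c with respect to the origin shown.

rectangular body: A = 80 × 110 = 8800.00, centroid at (40.00, 55.00).
semicircular top: A = ½π·40² = 2513.27, centroid at (40.00, 126.98).
triangular fin: A = ½·20·95 = 950.00, centroid at (86.67, 31.67).
ΣA = 12263.27 mm², ΣAx_c = 534864.30 mm³, ΣAy_c = 833210.15 mm³.
x_c = 534864.30/12263.27 = 43.62 mm; y_c = 833210.15/12263.27 = 67.94 mm.

x_c = 43.62 mm, y_c = 67.94 mm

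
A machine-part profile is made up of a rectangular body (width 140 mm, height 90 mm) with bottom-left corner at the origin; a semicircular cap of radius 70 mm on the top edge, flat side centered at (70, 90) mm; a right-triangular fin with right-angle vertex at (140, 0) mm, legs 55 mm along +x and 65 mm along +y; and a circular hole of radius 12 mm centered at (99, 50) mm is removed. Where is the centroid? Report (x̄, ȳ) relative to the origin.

x̄ = 76.69 mm, ȳ = 69.55 mm

rectangular body: A = 140 × 90 = 12600.00, centroid at (70.00, 45.00).
semicircular top: A = ½π·70² = 7696.90, centroid at (70.00, 119.71).
triangular fin: A = ½·55·65 = 1787.50, centroid at (158.33, 21.67).
hole: A = −π·12² = -452.39, centroid at (99.00, 50.00).
ΣA = 21632.01 mm², ΣAx̄ = 1659017.43 mm³, ΣAȳ = 1504497.55 mm³.
x̄ = 1659017.43/21632.01 = 76.69 mm; ȳ = 1504497.55/21632.01 = 69.55 mm.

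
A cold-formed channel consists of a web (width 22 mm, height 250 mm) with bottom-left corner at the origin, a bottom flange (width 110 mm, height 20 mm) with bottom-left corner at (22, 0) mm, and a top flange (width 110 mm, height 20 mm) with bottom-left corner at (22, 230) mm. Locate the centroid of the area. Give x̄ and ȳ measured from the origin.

Part | A | x̄ᵢ | ȳᵢ | A·x̄ᵢ | A·ȳᵢ
web | 5500.00 | 11.00 | 125.00 | 60500.00 | 687500.00
bottom flange | 2200.00 | 77.00 | 10.00 | 169400.00 | 22000.00
top flange | 2200.00 | 77.00 | 240.00 | 169400.00 | 528000.00
Σ | 9900.00 |  |  | 399300.00 | 1237500.00
x̄ = 399300.00 / 9900.00 = 40.33 mm
ȳ = 1237500.00 / 9900.00 = 125.00 mm

x̄ = 40.33 mm, ȳ = 125.00 mm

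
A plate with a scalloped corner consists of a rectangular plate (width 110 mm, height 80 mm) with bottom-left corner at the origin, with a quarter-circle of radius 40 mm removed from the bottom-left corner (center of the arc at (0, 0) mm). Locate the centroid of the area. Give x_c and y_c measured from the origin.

x_c = 61.33 mm, y_c = 43.84 mm

plate: A = 110 × 80 = 8800.00, centroid at (55.00, 40.00).
removed quarter-circle: A = −¼π·40² = -1256.64, centroid at (16.98, 16.98).
ΣA = 7543.36 mm², ΣAx_c = 462666.67 mm³, ΣAy_c = 330666.67 mm³.
x_c = 462666.67/7543.36 = 61.33 mm; y_c = 330666.67/7543.36 = 43.84 mm.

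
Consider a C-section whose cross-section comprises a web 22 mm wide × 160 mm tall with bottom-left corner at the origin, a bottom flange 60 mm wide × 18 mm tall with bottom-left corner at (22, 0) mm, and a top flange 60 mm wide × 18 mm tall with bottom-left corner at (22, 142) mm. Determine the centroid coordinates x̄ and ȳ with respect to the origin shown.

web: A = 22 × 160 = 3520.00, centroid at (11.00, 80.00).
bottom flange: A = 60 × 18 = 1080.00, centroid at (52.00, 9.00).
top flange: A = 60 × 18 = 1080.00, centroid at (52.00, 151.00).
ΣA = 5680.00 mm², ΣAx̄ = 151040.00 mm³, ΣAȳ = 454400.00 mm³.
x̄ = 151040.00/5680.00 = 26.59 mm; ȳ = 454400.00/5680.00 = 80.00 mm.

x̄ = 26.59 mm, ȳ = 80.00 mm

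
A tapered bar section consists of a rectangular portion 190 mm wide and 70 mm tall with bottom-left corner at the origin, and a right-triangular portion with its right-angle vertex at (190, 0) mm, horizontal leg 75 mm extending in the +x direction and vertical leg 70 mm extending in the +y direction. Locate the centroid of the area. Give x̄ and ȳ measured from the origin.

Part | A | x̄ᵢ | ȳᵢ | A·x̄ᵢ | A·ȳᵢ
rectangular portion | 13300.00 | 95.00 | 35.00 | 1263500.00 | 465500.00
triangular portion | 2625.00 | 215.00 | 23.33 | 564375.00 | 61250.00
Σ | 15925.00 |  |  | 1827875.00 | 526750.00
x̄ = 1827875.00 / 15925.00 = 114.78 mm
ȳ = 526750.00 / 15925.00 = 33.08 mm

x̄ = 114.78 mm, ȳ = 33.08 mm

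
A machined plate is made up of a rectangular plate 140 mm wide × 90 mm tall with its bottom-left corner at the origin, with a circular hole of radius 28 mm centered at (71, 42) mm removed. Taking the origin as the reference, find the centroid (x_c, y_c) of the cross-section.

x_c = 69.76 mm, y_c = 45.73 mm

Part | A | x̄ᵢ | ȳᵢ | A·x̄ᵢ | A·ȳᵢ
plate | 12600.00 | 70.00 | 45.00 | 882000.00 | 567000.00
hole | -2463.01 | 71.00 | 42.00 | -174873.61 | -103446.36
Σ | 10136.99 |  |  | 707126.39 | 463553.64
x_c = 707126.39 / 10136.99 = 69.76 mm
y_c = 463553.64 / 10136.99 = 45.73 mm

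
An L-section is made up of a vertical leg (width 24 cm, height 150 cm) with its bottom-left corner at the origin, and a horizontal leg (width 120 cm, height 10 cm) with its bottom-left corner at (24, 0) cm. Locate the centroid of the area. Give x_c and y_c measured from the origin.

vertical leg: A = 24 × 150 = 3600.00, centroid at (12.00, 75.00).
horizontal leg: A = 120 × 10 = 1200.00, centroid at (84.00, 5.00).
ΣA = 4800.00 cm²
ΣAx_c = (3600.00)(12.00) + (1200.00)(84.00) = 144000.00 cm³
ΣAy_c = (3600.00)(75.00) + (1200.00)(5.00) = 276000.00 cm³
x_c = 144000.00 / 4800.00 = 30.00 cm
y_c = 276000.00 / 4800.00 = 57.50 cm

x_c = 30.00 cm, y_c = 57.50 cm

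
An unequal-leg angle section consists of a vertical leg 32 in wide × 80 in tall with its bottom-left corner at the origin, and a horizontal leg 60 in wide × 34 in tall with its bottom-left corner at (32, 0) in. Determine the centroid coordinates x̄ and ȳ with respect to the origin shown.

x̄ = 36.40 in, ȳ = 29.80 in

vertical leg: A = 32 × 80 = 2560.00, centroid at (16.00, 40.00).
horizontal leg: A = 60 × 34 = 2040.00, centroid at (62.00, 17.00).
ΣA = 4600.00 in², ΣAx̄ = 167440.00 in³, ΣAȳ = 137080.00 in³.
x̄ = 167440.00/4600.00 = 36.40 in; ȳ = 137080.00/4600.00 = 29.80 in.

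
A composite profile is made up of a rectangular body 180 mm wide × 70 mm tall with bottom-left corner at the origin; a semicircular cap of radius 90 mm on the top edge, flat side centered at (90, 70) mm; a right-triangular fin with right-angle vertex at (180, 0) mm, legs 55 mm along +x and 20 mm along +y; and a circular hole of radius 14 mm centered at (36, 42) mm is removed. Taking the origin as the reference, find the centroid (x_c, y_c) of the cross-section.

x_c = 93.68 mm, y_c = 71.09 mm

rectangular body: A = 180 × 70 = 12600.00, centroid at (90.00, 35.00).
semicircular top: A = ½π·90² = 12723.45, centroid at (90.00, 108.20).
triangular fin: A = ½·55·20 = 550.00, centroid at (198.33, 6.67).
hole: A = −π·14² = -615.75, centroid at (36.00, 42.00).
ΣA = 25257.70 mm², ΣAx_c = 2366026.78 mm³, ΣAy_c = 1795446.59 mm³.
x_c = 2366026.78/25257.70 = 93.68 mm; y_c = 1795446.59/25257.70 = 71.09 mm.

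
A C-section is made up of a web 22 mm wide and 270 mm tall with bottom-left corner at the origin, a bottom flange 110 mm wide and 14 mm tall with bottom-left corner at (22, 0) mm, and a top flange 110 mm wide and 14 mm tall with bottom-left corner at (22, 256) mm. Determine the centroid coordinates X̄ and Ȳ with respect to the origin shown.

Part | A | x̄ᵢ | ȳᵢ | A·x̄ᵢ | A·ȳᵢ
web | 5940.00 | 11.00 | 135.00 | 65340.00 | 801900.00
bottom flange | 1540.00 | 77.00 | 7.00 | 118580.00 | 10780.00
top flange | 1540.00 | 77.00 | 263.00 | 118580.00 | 405020.00
Σ | 9020.00 |  |  | 302500.00 | 1217700.00
X̄ = 302500.00 / 9020.00 = 33.54 mm
Ȳ = 1217700.00 / 9020.00 = 135.00 mm

X̄ = 33.54 mm, Ȳ = 135.00 mm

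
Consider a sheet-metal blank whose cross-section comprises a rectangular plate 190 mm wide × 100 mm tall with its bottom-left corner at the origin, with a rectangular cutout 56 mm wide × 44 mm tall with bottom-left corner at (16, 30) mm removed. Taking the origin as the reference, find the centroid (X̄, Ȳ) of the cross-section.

X̄ = 102.60 mm, Ȳ = 49.70 mm

plate: A = 190 × 100 = 19000.00, centroid at (95.00, 50.00).
hole: A = −(56 × 44) = -2464.00, centroid at (44.00, 52.00).
ΣA = 16536.00 mm², ΣAX̄ = 1696584.00 mm³, ΣAȲ = 821872.00 mm³.
X̄ = 1696584.00/16536.00 = 102.60 mm; Ȳ = 821872.00/16536.00 = 49.70 mm.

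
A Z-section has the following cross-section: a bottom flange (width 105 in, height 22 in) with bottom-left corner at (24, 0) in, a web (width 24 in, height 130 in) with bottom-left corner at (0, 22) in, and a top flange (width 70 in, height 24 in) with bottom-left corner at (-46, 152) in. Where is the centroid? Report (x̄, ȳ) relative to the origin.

bottom flange: A = 105 × 22 = 2310.00, centroid at (76.50, 11.00).
web: A = 24 × 130 = 3120.00, centroid at (12.00, 87.00).
top flange: A = 70 × 24 = 1680.00, centroid at (-11.00, 164.00).
ΣA = 7110.00 in²
ΣAx̄ = (2310.00)(76.50) + (3120.00)(12.00) + (1680.00)(-11.00) = 195675.00 in³
ΣAȳ = (2310.00)(11.00) + (3120.00)(87.00) + (1680.00)(164.00) = 572370.00 in³
x̄ = 195675.00 / 7110.00 = 27.52 in
ȳ = 572370.00 / 7110.00 = 80.50 in

x̄ = 27.52 in, ȳ = 80.50 in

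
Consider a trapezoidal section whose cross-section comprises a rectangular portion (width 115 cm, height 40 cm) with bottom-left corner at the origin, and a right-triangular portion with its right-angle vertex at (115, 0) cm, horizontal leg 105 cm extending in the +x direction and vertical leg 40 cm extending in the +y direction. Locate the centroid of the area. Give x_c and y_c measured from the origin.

Part | A | x̄ᵢ | ȳᵢ | A·x̄ᵢ | A·ȳᵢ
rectangular portion | 4600.00 | 57.50 | 20.00 | 264500.00 | 92000.00
triangular portion | 2100.00 | 150.00 | 13.33 | 315000.00 | 28000.00
Σ | 6700.00 |  |  | 579500.00 | 120000.00
x_c = 579500.00 / 6700.00 = 86.49 cm
y_c = 120000.00 / 6700.00 = 17.91 cm

x_c = 86.49 cm, y_c = 17.91 cm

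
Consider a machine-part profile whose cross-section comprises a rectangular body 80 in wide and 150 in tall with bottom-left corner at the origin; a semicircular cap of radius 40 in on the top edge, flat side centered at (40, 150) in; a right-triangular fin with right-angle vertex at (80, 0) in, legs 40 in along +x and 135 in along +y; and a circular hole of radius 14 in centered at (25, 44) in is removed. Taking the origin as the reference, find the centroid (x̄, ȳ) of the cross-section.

x̄ = 49.23 in, ȳ = 85.20 in

Part | A | x̄ᵢ | ȳᵢ | A·x̄ᵢ | A·ȳᵢ
rectangular body | 12000.00 | 40.00 | 75.00 | 480000.00 | 900000.00
semicircular top | 2513.27 | 40.00 | 166.98 | 100530.96 | 419657.79
triangular fin | 2700.00 | 93.33 | 45.00 | 252000.00 | 121500.00
hole | -615.75 | 25.00 | 44.00 | -15393.80 | -27093.10
Σ | 16597.52 |  |  | 817137.16 | 1414064.69
x̄ = 817137.16 / 16597.52 = 49.23 in
ȳ = 1414064.69 / 16597.52 = 85.20 in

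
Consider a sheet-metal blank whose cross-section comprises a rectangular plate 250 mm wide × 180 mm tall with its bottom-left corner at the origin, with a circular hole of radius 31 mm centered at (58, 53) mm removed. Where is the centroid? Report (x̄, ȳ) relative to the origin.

plate: A = 250 × 180 = 45000.00, centroid at (125.00, 90.00).
hole: A = −π·31² = -3019.07, centroid at (58.00, 53.00).
ΣA = 41980.93 mm², ΣAx̄ = 5449893.91 mm³, ΣAȳ = 3889989.26 mm³.
x̄ = 5449893.91/41980.93 = 129.82 mm; ȳ = 3889989.26/41980.93 = 92.66 mm.

x̄ = 129.82 mm, ȳ = 92.66 mm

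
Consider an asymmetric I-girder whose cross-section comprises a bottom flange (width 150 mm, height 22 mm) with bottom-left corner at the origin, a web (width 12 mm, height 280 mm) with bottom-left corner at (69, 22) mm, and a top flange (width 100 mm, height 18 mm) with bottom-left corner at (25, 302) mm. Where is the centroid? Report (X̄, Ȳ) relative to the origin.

X̄ = 75.00 mm, Ȳ = 134.80 mm

bottom flange: A = 150 × 22 = 3300.00, centroid at (75.00, 11.00).
web: A = 12 × 280 = 3360.00, centroid at (75.00, 162.00).
top flange: A = 100 × 18 = 1800.00, centroid at (75.00, 311.00).
ΣA = 8460.00 mm², ΣAX̄ = 634500.00 mm³, ΣAȲ = 1140420.00 mm³.
X̄ = 634500.00/8460.00 = 75.00 mm; Ȳ = 1140420.00/8460.00 = 134.80 mm.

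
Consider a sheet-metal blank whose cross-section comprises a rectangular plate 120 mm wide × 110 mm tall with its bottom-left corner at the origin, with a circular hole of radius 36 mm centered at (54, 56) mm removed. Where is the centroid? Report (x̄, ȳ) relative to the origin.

plate: A = 120 × 110 = 13200.00, centroid at (60.00, 55.00).
hole: A = −π·36² = -4071.50, centroid at (54.00, 56.00).
ΣA = 9128.50 mm²
ΣAx̄ = (13200.00)(60.00) + (-4071.50)(54.00) = 572138.78 mm³
ΣAȳ = (13200.00)(55.00) + (-4071.50)(56.00) = 497995.77 mm³
x̄ = 572138.78 / 9128.50 = 62.68 mm
ȳ = 497995.77 / 9128.50 = 54.55 mm

x̄ = 62.68 mm, ȳ = 54.55 mm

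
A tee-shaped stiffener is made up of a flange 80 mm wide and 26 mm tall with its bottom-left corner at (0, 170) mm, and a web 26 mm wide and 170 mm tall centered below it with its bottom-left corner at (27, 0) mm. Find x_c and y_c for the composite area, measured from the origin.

web: A = 26 × 170 = 4420.00, centroid at (40.00, 85.00).
flange: A = 80 × 26 = 2080.00, centroid at (40.00, 183.00).
ΣA = 6500.00 mm², ΣAx_c = 260000.00 mm³, ΣAy_c = 756340.00 mm³.
x_c = 260000.00/6500.00 = 40.00 mm; y_c = 756340.00/6500.00 = 116.36 mm.

x_c = 40.00 mm, y_c = 116.36 mm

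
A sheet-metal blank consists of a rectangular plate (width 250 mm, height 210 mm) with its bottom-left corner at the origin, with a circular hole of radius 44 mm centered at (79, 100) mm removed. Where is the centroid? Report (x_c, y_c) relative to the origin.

x_c = 131.03 mm, y_c = 105.66 mm

Part | A | x̄ᵢ | ȳᵢ | A·x̄ᵢ | A·ȳᵢ
plate | 52500.00 | 125.00 | 105.00 | 6562500.00 | 5512500.00
hole | -6082.12 | 79.00 | 100.00 | -480487.75 | -608212.34
Σ | 46417.88 |  |  | 6082012.25 | 4904287.66
x_c = 6082012.25 / 46417.88 = 131.03 mm
y_c = 4904287.66 / 46417.88 = 105.66 mm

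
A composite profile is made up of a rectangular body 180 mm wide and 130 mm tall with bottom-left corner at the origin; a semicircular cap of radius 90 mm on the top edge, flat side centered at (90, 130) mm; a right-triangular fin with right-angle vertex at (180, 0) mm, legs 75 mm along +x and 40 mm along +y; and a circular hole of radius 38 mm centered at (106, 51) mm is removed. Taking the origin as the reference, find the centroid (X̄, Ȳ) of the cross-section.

X̄ = 93.02 mm, Ȳ = 104.26 mm

rectangular body: A = 180 × 130 = 23400.00, centroid at (90.00, 65.00).
semicircular top: A = ½π·90² = 12723.45, centroid at (90.00, 168.20).
triangular fin: A = ½·75·40 = 1500.00, centroid at (205.00, 13.33).
hole: A = −π·38² = -4536.46, centroid at (106.00, 51.00).
ΣA = 33086.99 mm²
ΣAX̄ = (23400.00)(90.00) + (12723.45)(90.00) + (1500.00)(205.00) + (-4536.46)(106.00) = 3077745.78 mm³
ΣAȲ = (23400.00)(65.00) + (12723.45)(168.20) + (1500.00)(13.33) + (-4536.46)(51.00) = 3449689.08 mm³
X̄ = 3077745.78 / 33086.99 = 93.02 mm
Ȳ = 3449689.08 / 33086.99 = 104.26 mm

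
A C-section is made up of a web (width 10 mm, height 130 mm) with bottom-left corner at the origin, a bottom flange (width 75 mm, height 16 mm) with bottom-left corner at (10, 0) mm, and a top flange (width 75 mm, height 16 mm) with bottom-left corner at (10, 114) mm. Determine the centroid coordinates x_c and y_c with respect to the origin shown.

web: A = 10 × 130 = 1300.00, centroid at (5.00, 65.00).
bottom flange: A = 75 × 16 = 1200.00, centroid at (47.50, 8.00).
top flange: A = 75 × 16 = 1200.00, centroid at (47.50, 122.00).
ΣA = 3700.00 mm²
ΣAx_c = (1300.00)(5.00) + (1200.00)(47.50) + (1200.00)(47.50) = 120500.00 mm³
ΣAy_c = (1300.00)(65.00) + (1200.00)(8.00) + (1200.00)(122.00) = 240500.00 mm³
x_c = 120500.00 / 3700.00 = 32.57 mm
y_c = 240500.00 / 3700.00 = 65.00 mm

x_c = 32.57 mm, y_c = 65.00 mm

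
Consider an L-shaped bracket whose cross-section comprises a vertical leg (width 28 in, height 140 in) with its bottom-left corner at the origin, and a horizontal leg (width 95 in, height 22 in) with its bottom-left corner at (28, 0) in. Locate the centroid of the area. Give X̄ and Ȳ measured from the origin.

X̄ = 35.39 in, Ȳ = 49.48 in

vertical leg: A = 28 × 140 = 3920.00, centroid at (14.00, 70.00).
horizontal leg: A = 95 × 22 = 2090.00, centroid at (75.50, 11.00).
ΣA = 6010.00 in²
ΣAX̄ = (3920.00)(14.00) + (2090.00)(75.50) = 212675.00 in³
ΣAȲ = (3920.00)(70.00) + (2090.00)(11.00) = 297390.00 in³
X̄ = 212675.00 / 6010.00 = 35.39 in
Ȳ = 297390.00 / 6010.00 = 49.48 in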